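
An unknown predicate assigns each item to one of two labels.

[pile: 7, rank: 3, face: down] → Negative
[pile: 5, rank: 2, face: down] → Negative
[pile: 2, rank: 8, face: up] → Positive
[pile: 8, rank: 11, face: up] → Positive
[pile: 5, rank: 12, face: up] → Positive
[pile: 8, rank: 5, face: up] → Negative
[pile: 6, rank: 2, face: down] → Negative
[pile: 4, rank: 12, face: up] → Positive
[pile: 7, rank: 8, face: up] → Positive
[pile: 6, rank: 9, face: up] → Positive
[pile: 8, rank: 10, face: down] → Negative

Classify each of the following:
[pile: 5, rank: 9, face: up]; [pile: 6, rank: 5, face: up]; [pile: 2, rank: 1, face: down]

The simplest hypothesis consistent with all the labels is: face is up AND rank ≥ 8.
[pile: 5, rank: 9, face: up]: Positive (face is up, rank = 9).
[pile: 6, rank: 5, face: up]: Negative (face is up, rank = 5).
[pile: 2, rank: 1, face: down]: Negative (face is down, rank = 1).

Positive, Negative, Negative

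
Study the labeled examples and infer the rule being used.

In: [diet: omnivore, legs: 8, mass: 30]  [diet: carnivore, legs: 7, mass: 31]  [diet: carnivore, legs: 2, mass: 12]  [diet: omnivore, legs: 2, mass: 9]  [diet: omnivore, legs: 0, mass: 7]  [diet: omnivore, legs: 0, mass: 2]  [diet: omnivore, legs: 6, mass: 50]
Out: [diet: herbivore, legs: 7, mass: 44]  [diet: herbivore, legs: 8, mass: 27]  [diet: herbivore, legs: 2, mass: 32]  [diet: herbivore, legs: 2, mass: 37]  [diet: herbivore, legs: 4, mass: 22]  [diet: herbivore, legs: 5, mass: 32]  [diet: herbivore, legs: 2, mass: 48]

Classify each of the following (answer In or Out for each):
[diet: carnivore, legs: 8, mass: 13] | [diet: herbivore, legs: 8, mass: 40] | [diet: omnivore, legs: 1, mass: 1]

In, Out, In

'In' ⟺ diet is not herbivore.
[diet: carnivore, legs: 8, mass: 13] → diet is carnivore → In.
[diet: herbivore, legs: 8, mass: 40] → diet is herbivore → Out.
[diet: omnivore, legs: 1, mass: 1] → diet is omnivore → In.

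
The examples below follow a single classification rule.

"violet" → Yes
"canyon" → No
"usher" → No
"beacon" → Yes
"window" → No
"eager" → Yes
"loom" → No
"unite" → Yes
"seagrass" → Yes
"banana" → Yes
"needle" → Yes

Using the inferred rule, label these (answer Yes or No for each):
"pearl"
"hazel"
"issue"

The pattern is that an item is 'Yes' exactly when: has ≥ 3 vowels.
"pearl": 2 vowels, doesn't match → No. "hazel": 2 vowels, doesn't match → No. "issue": 3 vowels, fits → Yes.

No, No, Yes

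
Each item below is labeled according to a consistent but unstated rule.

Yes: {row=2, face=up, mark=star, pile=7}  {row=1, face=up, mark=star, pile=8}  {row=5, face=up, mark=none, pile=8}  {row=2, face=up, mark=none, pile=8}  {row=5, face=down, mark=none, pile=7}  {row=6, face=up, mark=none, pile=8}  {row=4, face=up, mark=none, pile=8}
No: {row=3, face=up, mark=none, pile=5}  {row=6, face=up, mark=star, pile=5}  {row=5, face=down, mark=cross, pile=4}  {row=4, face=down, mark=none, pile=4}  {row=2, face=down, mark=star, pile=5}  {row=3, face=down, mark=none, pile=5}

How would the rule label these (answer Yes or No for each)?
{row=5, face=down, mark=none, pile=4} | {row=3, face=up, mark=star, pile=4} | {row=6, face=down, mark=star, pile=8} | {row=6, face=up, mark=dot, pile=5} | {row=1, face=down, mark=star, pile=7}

No, No, Yes, No, Yes

All 'Yes' examples share one property — pile ≥ 7 — and every 'No' example lacks it.
{row=5, face=down, mark=none, pile=4}: No (pile = 4). {row=3, face=up, mark=star, pile=4}: No (pile = 4). {row=6, face=down, mark=star, pile=8}: Yes (pile = 8). {row=6, face=up, mark=dot, pile=5}: No (pile = 5). {row=1, face=down, mark=star, pile=7}: Yes (pile = 7).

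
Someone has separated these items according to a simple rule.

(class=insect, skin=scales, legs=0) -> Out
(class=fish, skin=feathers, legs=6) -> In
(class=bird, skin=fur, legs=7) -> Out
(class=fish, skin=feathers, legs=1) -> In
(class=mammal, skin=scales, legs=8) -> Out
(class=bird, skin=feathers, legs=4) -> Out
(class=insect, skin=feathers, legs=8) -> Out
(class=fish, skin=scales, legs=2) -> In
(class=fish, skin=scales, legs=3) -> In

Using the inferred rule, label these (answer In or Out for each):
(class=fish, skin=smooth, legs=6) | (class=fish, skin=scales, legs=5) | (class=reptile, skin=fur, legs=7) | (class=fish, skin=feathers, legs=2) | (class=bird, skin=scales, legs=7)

In, In, Out, In, Out

Rule: class is fish. This holds for each 'In' example and fails for each 'Out' one.
(class=fish, skin=smooth, legs=6): class is fish — checks out, so In.
(class=fish, skin=scales, legs=5): class is fish — checks out, so In.
(class=reptile, skin=fur, legs=7): class is reptile — doesn't match, so Out.
(class=fish, skin=feathers, legs=2): class is fish — checks out, so In.
(class=bird, skin=scales, legs=7): class is bird — doesn't match, so Out.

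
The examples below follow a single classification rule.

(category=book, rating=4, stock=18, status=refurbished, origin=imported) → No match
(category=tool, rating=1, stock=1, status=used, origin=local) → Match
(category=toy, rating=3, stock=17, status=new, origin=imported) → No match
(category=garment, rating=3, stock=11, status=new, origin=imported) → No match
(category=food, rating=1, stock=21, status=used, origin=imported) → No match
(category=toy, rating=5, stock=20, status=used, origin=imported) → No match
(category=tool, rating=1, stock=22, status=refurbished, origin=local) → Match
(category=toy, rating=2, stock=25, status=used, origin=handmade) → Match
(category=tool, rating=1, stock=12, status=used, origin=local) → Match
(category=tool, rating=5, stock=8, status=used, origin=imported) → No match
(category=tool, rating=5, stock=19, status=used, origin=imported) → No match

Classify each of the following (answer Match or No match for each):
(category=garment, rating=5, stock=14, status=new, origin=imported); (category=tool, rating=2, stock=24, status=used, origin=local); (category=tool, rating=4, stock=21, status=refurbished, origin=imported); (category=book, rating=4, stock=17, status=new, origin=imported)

No match, Match, No match, No match

The classifier is using: origin is not imported.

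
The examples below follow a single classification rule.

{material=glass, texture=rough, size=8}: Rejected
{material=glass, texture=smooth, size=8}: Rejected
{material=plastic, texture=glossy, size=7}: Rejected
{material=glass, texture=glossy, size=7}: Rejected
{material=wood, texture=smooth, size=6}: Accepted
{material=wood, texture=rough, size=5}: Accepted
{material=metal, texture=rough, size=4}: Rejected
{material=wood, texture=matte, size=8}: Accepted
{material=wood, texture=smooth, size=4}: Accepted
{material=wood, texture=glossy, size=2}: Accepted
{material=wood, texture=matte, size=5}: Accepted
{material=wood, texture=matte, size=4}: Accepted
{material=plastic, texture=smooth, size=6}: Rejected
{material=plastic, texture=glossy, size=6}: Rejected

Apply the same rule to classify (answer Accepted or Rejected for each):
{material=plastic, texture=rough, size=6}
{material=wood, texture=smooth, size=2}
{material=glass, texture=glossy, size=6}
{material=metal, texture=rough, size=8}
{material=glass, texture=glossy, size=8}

Rejected, Accepted, Rejected, Rejected, Rejected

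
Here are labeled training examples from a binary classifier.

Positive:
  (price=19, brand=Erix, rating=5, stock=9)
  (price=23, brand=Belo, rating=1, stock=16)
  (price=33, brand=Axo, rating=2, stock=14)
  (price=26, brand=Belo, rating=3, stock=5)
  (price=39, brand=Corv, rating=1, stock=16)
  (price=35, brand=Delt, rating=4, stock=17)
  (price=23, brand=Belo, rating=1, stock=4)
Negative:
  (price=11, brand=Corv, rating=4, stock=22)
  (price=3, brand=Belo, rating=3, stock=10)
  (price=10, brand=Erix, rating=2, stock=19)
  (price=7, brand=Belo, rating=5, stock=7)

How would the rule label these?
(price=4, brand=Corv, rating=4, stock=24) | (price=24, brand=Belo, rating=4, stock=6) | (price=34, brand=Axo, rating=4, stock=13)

Negative, Positive, Positive

One predicate separates the groups cleanly: price ≥ 19.
(price=4, brand=Corv, rating=4, stock=24): price = 4, does not pass → Negative. (price=24, brand=Belo, rating=4, stock=6): price = 24, matches → Positive. (price=34, brand=Axo, rating=4, stock=13): price = 34, matches → Positive.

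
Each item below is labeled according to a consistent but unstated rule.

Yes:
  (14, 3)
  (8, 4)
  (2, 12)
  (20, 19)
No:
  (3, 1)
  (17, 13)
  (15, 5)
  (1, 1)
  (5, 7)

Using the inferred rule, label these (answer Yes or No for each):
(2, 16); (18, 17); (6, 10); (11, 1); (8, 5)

'Yes' ⟺ first is even.
(2, 16) → first 2 → Yes. (18, 17) → first 18 → Yes. (6, 10) → first 6 → Yes. (11, 1) → first 11 → No. (8, 5) → first 8 → Yes.

Yes, Yes, Yes, No, Yes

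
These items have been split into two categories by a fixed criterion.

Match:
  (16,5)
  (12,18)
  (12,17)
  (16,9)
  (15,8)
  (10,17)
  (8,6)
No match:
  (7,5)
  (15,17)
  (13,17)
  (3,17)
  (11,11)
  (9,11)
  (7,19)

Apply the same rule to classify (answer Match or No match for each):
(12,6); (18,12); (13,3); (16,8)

A rule that fits every label: product is even — true of each 'Match' example, false of each 'No match' one.

Match, Match, No match, Match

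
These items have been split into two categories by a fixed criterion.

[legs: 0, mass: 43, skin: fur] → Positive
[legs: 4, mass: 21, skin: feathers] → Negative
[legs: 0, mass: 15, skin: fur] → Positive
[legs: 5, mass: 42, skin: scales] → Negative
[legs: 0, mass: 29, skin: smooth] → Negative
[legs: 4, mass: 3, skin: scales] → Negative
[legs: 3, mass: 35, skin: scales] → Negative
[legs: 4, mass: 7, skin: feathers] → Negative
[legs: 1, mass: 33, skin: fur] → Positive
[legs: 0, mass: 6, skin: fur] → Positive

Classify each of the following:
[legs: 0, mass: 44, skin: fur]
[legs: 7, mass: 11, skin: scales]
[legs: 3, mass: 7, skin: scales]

Positive, Negative, Negative

Checking candidate rules against both groups, what survives is: skin is fur.
[legs: 0, mass: 44, skin: fur]: skin is fur — matches, so Positive. [legs: 7, mass: 11, skin: scales]: skin is scales — fails this test, so Negative. [legs: 3, mass: 7, skin: scales]: skin is scales — fails this test, so Negative.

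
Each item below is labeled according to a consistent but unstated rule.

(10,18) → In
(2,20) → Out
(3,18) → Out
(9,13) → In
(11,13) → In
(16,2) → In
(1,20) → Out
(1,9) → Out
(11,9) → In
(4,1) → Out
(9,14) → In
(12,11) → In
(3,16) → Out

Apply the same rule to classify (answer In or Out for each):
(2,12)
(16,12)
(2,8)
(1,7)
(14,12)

Out, In, Out, Out, In

The common property of the 'In' items is: first ≥ 9. No 'Out' item has it.
(2,12) → first 2 → Out.
(16,12) → first 16 → In.
(2,8) → first 2 → Out.
(1,7) → first 1 → Out.
(14,12) → first 14 → In.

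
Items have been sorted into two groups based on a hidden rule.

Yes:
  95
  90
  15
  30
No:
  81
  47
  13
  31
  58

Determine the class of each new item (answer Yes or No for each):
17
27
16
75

No, No, No, Yes

All 'Yes' examples share one property — multiple of 5 — and every 'No' example lacks it.
No: 17, since 17 = 5·3 + 2. No: 27, since 27 = 5·5 + 2. No: 16, since 16 = 5·3 + 1. Yes: 75, since 75 = 5·15.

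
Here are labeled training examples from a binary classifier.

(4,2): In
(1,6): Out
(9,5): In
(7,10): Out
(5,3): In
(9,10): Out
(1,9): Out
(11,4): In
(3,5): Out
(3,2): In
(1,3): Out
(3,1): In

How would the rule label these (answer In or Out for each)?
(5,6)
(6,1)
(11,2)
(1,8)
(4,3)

Out, In, In, Out, In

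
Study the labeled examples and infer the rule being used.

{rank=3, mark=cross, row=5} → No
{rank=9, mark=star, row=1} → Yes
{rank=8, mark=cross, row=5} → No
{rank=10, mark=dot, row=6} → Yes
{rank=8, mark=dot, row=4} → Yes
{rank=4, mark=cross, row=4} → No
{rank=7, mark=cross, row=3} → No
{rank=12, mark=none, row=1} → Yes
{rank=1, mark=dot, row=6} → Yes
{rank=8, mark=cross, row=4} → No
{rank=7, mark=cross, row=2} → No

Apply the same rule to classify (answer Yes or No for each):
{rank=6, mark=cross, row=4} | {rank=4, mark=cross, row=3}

Checking candidate rules against both groups, what survives is: mark is not cross.
{rank=6, mark=cross, row=4} → mark is cross → No. {rank=4, mark=cross, row=3} → mark is cross → No.

No, No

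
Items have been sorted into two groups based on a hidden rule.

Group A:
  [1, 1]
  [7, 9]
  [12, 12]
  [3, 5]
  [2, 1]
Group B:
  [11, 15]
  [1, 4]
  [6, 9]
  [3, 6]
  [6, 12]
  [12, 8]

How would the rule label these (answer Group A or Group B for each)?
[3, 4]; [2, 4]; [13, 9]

'Group A' ⟺ |first − second| ≤ 2.

Group A, Group A, Group B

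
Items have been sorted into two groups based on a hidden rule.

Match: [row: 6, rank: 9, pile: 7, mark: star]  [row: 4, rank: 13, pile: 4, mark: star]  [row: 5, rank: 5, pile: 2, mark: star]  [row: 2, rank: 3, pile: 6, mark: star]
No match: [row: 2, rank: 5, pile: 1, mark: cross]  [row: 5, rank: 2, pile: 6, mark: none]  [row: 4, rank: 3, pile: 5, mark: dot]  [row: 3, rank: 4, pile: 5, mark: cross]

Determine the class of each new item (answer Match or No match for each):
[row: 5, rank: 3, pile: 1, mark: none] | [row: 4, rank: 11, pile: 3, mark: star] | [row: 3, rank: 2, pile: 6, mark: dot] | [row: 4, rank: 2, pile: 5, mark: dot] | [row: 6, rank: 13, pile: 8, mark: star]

No match, Match, No match, No match, Match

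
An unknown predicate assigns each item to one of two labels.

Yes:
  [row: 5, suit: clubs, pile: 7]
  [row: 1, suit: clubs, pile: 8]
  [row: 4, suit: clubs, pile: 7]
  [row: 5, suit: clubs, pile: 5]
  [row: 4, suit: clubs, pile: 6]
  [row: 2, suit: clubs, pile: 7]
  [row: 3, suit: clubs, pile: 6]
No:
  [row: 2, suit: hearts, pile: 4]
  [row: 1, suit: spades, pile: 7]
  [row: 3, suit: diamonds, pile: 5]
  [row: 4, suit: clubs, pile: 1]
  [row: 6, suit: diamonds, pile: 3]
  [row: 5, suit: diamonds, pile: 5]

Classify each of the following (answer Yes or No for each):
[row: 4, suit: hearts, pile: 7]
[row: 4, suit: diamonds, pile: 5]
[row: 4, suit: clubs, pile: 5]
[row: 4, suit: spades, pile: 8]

Every 'Yes' example satisfies: suit is clubs AND pile ≥ 3. None of the 'No' examples do.
[row: 4, suit: hearts, pile: 7]: suit is hearts, pile = 7 — doesn't match, so No. [row: 4, suit: diamonds, pile: 5]: suit is diamonds, pile = 5 — doesn't match, so No. [row: 4, suit: clubs, pile: 5]: suit is clubs, pile = 5 — qualifies, so Yes. [row: 4, suit: spades, pile: 8]: suit is spades, pile = 8 — doesn't match, so No.

No, No, Yes, No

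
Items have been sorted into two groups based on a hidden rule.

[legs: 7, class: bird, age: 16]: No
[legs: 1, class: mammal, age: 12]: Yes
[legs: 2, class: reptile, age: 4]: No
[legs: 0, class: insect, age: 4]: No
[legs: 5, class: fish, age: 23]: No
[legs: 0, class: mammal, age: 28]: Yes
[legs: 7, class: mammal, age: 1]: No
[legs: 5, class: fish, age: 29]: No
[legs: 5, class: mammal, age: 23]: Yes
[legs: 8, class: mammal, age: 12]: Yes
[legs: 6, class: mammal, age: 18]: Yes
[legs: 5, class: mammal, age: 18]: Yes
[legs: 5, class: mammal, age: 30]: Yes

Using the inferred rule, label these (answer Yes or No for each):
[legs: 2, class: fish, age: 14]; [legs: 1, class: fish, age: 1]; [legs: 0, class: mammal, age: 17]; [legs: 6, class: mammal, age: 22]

No, No, Yes, Yes

'Yes' ⟺ class is mammal AND age ≥ 4.
[legs: 2, class: fish, age: 14] — class is fish, age = 14, hence No.
[legs: 1, class: fish, age: 1] — class is fish, age = 1, hence No.
[legs: 0, class: mammal, age: 17] — class is mammal, age = 17, hence Yes.
[legs: 6, class: mammal, age: 22] — class is mammal, age = 22, hence Yes.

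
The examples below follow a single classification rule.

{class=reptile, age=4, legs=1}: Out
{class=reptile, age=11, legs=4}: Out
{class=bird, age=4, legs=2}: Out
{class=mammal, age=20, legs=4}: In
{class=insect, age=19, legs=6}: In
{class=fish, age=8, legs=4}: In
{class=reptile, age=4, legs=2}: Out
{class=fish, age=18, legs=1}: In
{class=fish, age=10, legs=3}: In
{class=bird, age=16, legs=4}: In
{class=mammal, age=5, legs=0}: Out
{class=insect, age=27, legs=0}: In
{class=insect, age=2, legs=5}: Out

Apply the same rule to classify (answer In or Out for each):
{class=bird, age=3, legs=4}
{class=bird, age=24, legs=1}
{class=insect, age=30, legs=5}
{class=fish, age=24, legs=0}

One predicate separates the groups cleanly: class is fish OR age ≥ 16.
{class=bird, age=3, legs=4}: Out (class is bird, age = 3).
{class=bird, age=24, legs=1}: In (class is bird, age = 24).
{class=insect, age=30, legs=5}: In (class is insect, age = 30).
{class=fish, age=24, legs=0}: In (class is fish, age = 24).

Out, In, In, In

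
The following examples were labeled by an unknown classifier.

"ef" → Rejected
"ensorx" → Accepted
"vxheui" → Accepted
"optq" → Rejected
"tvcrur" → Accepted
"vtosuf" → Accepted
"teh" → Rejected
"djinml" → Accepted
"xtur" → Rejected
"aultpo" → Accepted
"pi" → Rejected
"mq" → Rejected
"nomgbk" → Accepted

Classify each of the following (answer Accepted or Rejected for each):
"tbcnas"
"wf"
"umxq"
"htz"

Accepted, Rejected, Rejected, Rejected

The classifier is using: length 6.
Accepted: "tbcnas", since length 6.
Rejected: "wf", since length 2.
Rejected: "umxq", since length 4.
Rejected: "htz", since length 3.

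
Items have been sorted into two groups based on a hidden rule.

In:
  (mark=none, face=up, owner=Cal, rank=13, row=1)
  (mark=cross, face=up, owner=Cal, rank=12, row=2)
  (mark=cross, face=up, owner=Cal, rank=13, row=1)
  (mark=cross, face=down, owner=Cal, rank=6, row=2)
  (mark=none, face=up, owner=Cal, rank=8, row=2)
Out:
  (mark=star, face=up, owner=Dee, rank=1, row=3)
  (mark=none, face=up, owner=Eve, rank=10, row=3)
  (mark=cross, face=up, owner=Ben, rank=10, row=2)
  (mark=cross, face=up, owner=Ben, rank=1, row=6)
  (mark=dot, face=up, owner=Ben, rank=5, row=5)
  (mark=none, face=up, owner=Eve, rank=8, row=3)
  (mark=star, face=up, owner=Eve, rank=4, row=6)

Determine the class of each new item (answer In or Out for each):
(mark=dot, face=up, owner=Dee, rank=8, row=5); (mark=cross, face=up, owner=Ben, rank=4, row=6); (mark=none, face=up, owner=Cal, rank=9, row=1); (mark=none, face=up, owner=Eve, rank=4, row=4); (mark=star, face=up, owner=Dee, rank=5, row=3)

Out, Out, In, Out, Out

The classifier is using: owner is Cal.
(mark=dot, face=up, owner=Dee, rank=8, row=5) — owner is Dee, hence Out. (mark=cross, face=up, owner=Ben, rank=4, row=6) — owner is Ben, hence Out. (mark=none, face=up, owner=Cal, rank=9, row=1) — owner is Cal, hence In. (mark=none, face=up, owner=Eve, rank=4, row=4) — owner is Eve, hence Out. (mark=star, face=up, owner=Dee, rank=5, row=3) — owner is Dee, hence Out.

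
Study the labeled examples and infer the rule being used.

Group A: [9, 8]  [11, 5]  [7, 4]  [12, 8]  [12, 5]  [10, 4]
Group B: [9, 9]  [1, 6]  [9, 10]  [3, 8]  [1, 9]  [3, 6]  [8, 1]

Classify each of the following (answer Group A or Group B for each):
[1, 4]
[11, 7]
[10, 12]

Every 'Group A' example satisfies: first > second AND sum ≥ 10. None of the 'Group B' examples do.
Group B: [1, 4], since 1 < 4, 1+4 = 5.
Group A: [11, 7], since 11 > 7, 11+7 = 18.
Group B: [10, 12], since 10 < 12, 10+12 = 22.

Group B, Group A, Group B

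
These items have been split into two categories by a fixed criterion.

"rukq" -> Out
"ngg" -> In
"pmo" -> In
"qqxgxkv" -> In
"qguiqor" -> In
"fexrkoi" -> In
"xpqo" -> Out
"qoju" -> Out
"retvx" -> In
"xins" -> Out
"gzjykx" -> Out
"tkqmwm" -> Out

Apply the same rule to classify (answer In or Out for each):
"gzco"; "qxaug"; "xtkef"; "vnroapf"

Out, In, In, In

The common property of the 'In' items is: odd length. No 'Out' item has it.
"gzco": length 4 — does not satisfy this, so Out.
"qxaug": length 5 — qualifies, so In.
"xtkef": length 5 — qualifies, so In.
"vnroapf": length 7 — qualifies, so In.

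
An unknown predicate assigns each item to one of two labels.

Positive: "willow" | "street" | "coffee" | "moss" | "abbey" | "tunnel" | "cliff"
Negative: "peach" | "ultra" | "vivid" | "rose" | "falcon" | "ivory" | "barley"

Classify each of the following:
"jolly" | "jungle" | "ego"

Positive, Negative, Negative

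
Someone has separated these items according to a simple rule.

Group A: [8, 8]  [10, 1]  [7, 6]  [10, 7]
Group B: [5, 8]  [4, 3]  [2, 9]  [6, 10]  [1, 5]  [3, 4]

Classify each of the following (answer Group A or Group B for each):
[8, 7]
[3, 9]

Group A, Group B

The rule appears to be: first ≥ 7.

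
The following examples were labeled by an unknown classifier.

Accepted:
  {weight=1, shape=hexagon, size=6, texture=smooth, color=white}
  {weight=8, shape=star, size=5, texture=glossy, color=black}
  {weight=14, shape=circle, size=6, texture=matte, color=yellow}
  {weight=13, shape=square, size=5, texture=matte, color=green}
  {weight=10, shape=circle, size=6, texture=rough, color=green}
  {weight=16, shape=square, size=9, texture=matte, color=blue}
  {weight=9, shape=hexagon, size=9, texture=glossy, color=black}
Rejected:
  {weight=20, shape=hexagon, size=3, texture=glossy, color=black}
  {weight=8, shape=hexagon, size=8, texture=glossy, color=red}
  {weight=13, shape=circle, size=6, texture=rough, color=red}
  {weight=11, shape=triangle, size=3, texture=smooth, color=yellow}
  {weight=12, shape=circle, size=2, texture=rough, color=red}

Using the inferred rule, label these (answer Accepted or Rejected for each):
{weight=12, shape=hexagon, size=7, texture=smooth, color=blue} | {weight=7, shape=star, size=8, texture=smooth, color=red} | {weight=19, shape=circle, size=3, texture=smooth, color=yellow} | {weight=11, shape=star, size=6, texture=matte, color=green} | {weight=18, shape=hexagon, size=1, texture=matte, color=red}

Accepted, Rejected, Rejected, Accepted, Rejected

The classifier is using: color is not red AND size ≥ 5.
Accepted: {weight=12, shape=hexagon, size=7, texture=smooth, color=blue}, since color is blue, size = 7.
Rejected: {weight=7, shape=star, size=8, texture=smooth, color=red}, since color is red, size = 8.
Rejected: {weight=19, shape=circle, size=3, texture=smooth, color=yellow}, since color is yellow, size = 3.
Accepted: {weight=11, shape=star, size=6, texture=matte, color=green}, since color is green, size = 6.
Rejected: {weight=18, shape=hexagon, size=1, texture=matte, color=red}, since color is red, size = 1.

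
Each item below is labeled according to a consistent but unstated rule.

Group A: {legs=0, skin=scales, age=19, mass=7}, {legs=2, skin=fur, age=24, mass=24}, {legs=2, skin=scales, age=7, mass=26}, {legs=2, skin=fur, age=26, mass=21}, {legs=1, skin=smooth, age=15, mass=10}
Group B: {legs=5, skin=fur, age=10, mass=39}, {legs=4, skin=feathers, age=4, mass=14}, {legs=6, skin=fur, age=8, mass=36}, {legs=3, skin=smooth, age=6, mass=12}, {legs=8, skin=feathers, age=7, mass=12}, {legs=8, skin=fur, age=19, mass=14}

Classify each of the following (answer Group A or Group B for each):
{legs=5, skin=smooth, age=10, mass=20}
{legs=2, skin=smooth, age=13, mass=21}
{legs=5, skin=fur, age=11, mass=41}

Group B, Group A, Group B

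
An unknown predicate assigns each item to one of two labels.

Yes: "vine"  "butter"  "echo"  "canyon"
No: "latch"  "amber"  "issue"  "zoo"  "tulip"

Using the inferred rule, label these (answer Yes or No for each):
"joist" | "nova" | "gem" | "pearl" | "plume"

No, Yes, No, No, No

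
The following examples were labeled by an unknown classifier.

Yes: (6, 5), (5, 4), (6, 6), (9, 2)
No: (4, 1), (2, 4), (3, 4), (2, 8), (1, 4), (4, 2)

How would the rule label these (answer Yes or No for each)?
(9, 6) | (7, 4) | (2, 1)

Yes, Yes, No

The classifier is using: first ≥ 5.
(9, 6): first 9 — checks out, so Yes.
(7, 4): first 7 — checks out, so Yes.
(2, 1): first 2 — does not fit, so No.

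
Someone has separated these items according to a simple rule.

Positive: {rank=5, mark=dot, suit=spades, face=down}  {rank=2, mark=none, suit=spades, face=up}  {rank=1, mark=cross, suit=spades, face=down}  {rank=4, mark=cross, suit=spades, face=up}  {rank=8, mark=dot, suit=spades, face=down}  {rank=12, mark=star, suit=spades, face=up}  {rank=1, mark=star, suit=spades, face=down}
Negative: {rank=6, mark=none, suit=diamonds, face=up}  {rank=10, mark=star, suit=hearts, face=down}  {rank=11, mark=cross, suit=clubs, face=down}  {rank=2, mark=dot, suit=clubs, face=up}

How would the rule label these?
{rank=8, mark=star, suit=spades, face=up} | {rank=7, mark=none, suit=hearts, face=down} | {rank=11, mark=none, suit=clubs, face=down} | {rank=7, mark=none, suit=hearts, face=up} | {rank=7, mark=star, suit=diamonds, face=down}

Positive, Negative, Negative, Negative, Negative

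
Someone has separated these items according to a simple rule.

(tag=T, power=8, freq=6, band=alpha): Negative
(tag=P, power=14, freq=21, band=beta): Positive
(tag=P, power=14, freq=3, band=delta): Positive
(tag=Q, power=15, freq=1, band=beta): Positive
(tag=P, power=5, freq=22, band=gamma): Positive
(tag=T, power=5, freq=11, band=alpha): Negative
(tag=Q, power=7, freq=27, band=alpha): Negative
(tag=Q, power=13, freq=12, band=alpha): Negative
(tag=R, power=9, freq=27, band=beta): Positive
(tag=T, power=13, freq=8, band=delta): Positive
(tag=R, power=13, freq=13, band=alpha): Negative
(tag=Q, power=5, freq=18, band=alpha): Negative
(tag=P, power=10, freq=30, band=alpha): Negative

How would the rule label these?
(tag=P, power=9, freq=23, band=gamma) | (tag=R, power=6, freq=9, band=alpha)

All 'Positive' examples share one property — band is not alpha — and every 'Negative' example lacks it.
(tag=P, power=9, freq=23, band=gamma): Positive (band is gamma).
(tag=R, power=6, freq=9, band=alpha): Negative (band is alpha).

Positive, Negative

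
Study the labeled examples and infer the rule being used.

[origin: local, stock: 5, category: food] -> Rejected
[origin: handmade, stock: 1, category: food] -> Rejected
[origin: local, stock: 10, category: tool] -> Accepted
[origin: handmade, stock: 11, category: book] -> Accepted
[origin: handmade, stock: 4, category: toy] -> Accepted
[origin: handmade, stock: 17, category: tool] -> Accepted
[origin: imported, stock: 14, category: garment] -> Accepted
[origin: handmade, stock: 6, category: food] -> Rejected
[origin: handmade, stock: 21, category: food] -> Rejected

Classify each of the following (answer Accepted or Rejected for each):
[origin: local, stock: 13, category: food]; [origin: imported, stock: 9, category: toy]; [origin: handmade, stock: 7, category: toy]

Rejected, Accepted, Accepted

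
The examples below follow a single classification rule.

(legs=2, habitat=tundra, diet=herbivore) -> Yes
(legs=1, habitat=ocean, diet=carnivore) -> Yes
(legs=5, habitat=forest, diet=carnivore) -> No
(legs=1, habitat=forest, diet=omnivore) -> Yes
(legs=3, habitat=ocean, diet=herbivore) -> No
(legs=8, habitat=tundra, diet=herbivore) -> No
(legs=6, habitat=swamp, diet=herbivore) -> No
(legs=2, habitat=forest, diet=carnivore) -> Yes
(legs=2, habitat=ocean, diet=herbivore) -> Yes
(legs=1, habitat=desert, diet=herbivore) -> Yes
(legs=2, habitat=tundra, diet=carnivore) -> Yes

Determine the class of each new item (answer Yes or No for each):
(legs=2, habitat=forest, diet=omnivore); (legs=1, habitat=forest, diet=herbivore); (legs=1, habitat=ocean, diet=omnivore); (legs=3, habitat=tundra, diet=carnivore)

Yes, Yes, Yes, No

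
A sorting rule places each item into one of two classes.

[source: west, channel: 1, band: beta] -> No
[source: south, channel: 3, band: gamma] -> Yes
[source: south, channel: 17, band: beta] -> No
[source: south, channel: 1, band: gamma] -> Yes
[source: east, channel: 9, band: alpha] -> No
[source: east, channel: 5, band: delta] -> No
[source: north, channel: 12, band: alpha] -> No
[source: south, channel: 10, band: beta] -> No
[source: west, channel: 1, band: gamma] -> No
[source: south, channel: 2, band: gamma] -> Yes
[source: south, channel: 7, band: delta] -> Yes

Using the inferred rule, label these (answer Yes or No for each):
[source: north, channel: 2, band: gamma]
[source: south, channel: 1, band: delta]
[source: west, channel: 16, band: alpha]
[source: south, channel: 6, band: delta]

No, Yes, No, Yes

All 'Yes' examples share one property — source is south AND channel ≤ 7 — and every 'No' example lacks it.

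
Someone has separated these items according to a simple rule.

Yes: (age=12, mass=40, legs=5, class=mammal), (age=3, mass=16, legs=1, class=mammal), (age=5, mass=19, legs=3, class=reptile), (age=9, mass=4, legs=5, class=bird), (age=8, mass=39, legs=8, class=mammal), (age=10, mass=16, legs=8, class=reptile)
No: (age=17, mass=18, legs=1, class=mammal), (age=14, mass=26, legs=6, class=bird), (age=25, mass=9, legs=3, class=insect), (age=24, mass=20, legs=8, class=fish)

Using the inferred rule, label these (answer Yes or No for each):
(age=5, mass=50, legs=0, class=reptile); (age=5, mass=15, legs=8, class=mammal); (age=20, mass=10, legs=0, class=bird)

Yes, Yes, No

A rule that fits every label: age ≤ 12 — true of each 'Yes' example, false of each 'No' one.
(age=5, mass=50, legs=0, class=reptile): age = 5, has this property → Yes. (age=5, mass=15, legs=8, class=mammal): age = 5, has this property → Yes. (age=20, mass=10, legs=0, class=bird): age = 20, does not satisfy this → No.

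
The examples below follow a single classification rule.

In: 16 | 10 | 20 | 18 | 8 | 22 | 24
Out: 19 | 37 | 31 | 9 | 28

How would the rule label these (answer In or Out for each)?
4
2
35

In, In, Out

The simplest hypothesis consistent with all the labels is: even AND at most 24.
4: 4 is even, 4 ≤ 24, passes → In. 2: 2 is even, 2 ≤ 24, passes → In. 35: 35 is odd, 35 > 24, doesn't match → Out.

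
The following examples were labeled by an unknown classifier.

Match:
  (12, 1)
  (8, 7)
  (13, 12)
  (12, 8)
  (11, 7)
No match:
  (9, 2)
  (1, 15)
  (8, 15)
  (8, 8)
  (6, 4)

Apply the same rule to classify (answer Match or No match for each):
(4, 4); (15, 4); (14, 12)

No match, Match, Match

Rule: first > second AND sum ≥ 13. This holds for each 'Match' example and fails for each 'No match' one.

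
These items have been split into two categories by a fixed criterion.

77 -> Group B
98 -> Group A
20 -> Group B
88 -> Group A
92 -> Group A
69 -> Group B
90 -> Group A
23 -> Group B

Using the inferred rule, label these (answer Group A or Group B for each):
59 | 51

The distinguishing property — at least 88 — holds for all the 'Group A' cases and none of the 'Group B' cases.
Group B: 59, since 59 < 88. Group B: 51, since 51 < 88.

Group B, Group B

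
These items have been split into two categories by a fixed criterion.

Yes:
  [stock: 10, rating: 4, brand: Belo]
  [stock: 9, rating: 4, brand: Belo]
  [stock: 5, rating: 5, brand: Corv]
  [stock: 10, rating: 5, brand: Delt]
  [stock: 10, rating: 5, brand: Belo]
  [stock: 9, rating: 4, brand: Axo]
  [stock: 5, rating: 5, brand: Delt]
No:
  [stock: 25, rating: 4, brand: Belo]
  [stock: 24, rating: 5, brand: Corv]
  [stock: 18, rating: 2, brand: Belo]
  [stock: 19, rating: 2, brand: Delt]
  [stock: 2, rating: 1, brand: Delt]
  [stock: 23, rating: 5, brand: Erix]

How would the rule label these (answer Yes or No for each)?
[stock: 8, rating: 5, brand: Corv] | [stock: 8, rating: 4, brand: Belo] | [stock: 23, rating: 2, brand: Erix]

The simplest hypothesis consistent with all the labels is: stock ≥ 5 AND stock ≤ 10.

Yes, Yes, No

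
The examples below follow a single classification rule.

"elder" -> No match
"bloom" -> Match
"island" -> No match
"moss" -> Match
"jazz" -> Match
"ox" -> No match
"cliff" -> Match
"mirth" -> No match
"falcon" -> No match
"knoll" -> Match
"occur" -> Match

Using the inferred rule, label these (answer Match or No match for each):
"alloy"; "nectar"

Match, No match

The rule appears to be: has a double letter.
"alloy" → 'll' doubled → Match. "nectar" → no doubled letter → No match.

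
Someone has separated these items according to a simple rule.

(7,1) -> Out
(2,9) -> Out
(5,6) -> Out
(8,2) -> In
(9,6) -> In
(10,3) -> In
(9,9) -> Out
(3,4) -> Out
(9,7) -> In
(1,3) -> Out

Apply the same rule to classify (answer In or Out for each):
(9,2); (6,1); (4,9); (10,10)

In, Out, Out, Out

The common property of the 'In' items is: first > second AND sum ≥ 10. No 'Out' item has it.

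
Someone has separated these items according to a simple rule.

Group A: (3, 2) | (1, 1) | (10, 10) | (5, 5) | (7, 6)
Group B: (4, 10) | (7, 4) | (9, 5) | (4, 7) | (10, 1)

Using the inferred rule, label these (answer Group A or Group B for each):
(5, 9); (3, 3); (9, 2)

Group B, Group A, Group B

'Group A' ⟺ |first − second| ≤ 1.
(5, 9): |5−9| = 4 — doesn't match, so Group B.
(3, 3): |3−3| = 0 — satisfies this, so Group A.
(9, 2): |9−2| = 7 — doesn't match, so Group B.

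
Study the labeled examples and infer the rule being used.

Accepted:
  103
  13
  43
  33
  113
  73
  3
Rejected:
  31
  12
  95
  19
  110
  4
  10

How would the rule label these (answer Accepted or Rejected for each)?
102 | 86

Rejected, Rejected

The classifier is using: ends in digit 3.
102 — last digit 2, hence Rejected. 86 — last digit 6, hence Rejected.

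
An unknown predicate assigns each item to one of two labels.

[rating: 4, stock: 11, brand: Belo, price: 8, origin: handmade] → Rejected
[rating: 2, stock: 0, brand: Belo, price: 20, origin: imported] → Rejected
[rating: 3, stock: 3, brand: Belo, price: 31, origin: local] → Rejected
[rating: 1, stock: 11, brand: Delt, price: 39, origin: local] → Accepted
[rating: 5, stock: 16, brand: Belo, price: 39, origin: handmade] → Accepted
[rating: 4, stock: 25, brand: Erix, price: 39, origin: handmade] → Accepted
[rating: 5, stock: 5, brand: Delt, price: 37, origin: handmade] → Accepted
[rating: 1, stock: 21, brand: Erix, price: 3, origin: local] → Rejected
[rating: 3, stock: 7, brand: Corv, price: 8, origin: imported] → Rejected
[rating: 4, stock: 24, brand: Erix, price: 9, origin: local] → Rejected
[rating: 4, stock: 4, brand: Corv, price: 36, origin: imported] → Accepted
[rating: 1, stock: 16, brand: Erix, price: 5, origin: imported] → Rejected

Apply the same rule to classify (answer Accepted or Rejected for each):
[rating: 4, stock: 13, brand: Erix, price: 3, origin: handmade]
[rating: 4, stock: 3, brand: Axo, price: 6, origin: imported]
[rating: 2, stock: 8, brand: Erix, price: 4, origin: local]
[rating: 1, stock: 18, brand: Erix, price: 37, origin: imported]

Rejected, Rejected, Rejected, Accepted

The distinguishing property — price ≥ 36 — holds for all the 'Accepted' cases and none of the 'Rejected' cases.
[rating: 4, stock: 13, brand: Erix, price: 3, origin: handmade]: price = 3 — does not pass, so Rejected. [rating: 4, stock: 3, brand: Axo, price: 6, origin: imported]: price = 6 — does not pass, so Rejected. [rating: 2, stock: 8, brand: Erix, price: 4, origin: local]: price = 4 — does not pass, so Rejected. [rating: 1, stock: 18, brand: Erix, price: 37, origin: imported]: price = 37 — satisfies this, so Accepted.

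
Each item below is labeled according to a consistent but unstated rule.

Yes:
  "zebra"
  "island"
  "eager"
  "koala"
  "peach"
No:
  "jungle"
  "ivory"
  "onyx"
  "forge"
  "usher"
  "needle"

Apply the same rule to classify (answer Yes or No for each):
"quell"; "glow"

No, No

The rule appears to be: contains 'a'.
"quell": no 'a' — does not fit, so No.
"glow": no 'a' — does not fit, so No.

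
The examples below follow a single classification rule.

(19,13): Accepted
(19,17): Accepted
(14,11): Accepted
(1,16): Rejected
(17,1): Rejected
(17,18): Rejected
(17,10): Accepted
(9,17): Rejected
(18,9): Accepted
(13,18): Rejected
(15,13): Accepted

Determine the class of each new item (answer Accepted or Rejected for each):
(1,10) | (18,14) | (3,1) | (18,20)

Rejected, Accepted, Rejected, Rejected

'Accepted' ⟺ first > second AND sum ≥ 25.
(1,10): Rejected (1 < 10, 1+10 = 11).
(18,14): Accepted (18 > 14, 18+14 = 32).
(3,1): Rejected (3 > 1, 3+1 = 4).
(18,20): Rejected (18 < 20, 18+20 = 38).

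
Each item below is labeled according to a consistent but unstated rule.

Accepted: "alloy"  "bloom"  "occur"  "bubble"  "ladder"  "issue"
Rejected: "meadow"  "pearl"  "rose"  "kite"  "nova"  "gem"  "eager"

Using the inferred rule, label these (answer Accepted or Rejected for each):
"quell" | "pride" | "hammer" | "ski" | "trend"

The rule appears to be: has a double letter.

Accepted, Rejected, Accepted, Rejected, Rejected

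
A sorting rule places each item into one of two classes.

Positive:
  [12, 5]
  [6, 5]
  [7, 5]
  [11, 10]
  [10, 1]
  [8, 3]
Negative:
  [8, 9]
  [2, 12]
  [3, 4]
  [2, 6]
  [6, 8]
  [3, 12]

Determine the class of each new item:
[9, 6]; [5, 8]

The classifier is using: first > second.

Positive, Negative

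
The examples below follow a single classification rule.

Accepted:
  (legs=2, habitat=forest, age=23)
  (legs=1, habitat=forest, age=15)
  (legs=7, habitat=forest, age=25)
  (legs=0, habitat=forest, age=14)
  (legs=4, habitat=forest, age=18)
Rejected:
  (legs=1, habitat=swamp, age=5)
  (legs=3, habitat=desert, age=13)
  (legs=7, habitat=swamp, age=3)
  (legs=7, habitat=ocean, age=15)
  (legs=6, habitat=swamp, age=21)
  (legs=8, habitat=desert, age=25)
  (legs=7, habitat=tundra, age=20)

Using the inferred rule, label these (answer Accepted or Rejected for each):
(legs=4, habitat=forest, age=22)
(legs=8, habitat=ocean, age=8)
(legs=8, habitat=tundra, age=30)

Accepted, Rejected, Rejected

A rule that fits every label: habitat is forest — true of each 'Accepted' example, false of each 'Rejected' one.
(legs=4, habitat=forest, age=22) — habitat is forest, hence Accepted. (legs=8, habitat=ocean, age=8) — habitat is ocean, hence Rejected. (legs=8, habitat=tundra, age=30) — habitat is tundra, hence Rejected.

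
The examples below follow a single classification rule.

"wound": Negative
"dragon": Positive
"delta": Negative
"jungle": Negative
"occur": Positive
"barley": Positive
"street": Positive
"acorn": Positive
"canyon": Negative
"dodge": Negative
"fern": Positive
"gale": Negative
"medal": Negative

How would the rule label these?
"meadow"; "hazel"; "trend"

Negative, Negative, Positive

One predicate separates the groups cleanly: contains 'r'.
"meadow" → no 'r' → Negative. "hazel" → no 'r' → Negative. "trend" → has 'r' → Positive.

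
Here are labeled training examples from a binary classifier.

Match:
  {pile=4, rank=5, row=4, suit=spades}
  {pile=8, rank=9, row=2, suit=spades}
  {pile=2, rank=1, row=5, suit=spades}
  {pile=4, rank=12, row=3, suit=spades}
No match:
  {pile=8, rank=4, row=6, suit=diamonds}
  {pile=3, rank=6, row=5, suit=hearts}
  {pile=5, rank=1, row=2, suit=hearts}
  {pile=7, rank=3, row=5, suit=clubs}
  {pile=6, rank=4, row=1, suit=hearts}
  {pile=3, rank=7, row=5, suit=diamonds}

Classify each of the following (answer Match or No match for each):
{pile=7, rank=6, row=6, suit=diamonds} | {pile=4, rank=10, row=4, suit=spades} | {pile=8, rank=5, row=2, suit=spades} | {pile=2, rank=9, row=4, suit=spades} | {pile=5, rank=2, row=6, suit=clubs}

No match, Match, Match, Match, No match

Checking candidate rules against both groups, what survives is: suit is spades.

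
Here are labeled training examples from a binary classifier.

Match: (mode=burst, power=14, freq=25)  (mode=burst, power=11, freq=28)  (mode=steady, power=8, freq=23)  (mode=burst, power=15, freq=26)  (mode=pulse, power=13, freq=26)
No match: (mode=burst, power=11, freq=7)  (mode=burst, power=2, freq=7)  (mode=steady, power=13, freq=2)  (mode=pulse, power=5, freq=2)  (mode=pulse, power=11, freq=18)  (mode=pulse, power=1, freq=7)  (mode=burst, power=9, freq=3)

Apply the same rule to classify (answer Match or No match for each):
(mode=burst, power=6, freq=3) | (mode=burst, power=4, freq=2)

One predicate separates the groups cleanly: freq ≥ 23.
(mode=burst, power=6, freq=3) → freq = 3 → No match. (mode=burst, power=4, freq=2) → freq = 2 → No match.

No match, No match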